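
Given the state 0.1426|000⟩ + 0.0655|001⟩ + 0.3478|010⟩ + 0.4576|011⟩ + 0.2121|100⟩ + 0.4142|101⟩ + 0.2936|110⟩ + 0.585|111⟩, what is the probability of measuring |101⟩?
0.1716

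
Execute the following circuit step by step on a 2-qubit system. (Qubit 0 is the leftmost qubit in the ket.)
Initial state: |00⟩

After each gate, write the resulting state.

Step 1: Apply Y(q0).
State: i|10⟩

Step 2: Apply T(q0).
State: (-1/√2 + (1/√2)i)|10⟩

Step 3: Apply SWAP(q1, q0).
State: (-1/√2 + (1/√2)i)|01⟩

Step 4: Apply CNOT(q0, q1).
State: (-1/√2 + (1/√2)i)|01⟩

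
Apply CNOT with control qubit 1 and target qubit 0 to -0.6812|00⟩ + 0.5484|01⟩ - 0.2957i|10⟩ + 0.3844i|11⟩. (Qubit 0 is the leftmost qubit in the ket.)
-0.6812|00⟩ + 0.3844i|01⟩ - 0.2957i|10⟩ + 0.5484|11⟩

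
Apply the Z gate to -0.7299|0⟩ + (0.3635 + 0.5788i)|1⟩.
-0.7299|0⟩ + (-0.3635 - 0.5788i)|1⟩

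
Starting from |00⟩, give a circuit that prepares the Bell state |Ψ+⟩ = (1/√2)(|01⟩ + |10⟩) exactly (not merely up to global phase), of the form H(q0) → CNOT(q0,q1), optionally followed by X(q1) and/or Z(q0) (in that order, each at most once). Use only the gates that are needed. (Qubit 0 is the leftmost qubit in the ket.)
H(q0) → CNOT(q0,q1) → X(q1)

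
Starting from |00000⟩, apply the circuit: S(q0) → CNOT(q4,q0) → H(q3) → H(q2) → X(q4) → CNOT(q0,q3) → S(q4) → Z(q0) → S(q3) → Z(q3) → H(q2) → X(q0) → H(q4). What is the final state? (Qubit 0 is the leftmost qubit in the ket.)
(1/2)i|10000⟩ - (1/2)i|10001⟩ + 1/2|10010⟩ - 1/2|10011⟩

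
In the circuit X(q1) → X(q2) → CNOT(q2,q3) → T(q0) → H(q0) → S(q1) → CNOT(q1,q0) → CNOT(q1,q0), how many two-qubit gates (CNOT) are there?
3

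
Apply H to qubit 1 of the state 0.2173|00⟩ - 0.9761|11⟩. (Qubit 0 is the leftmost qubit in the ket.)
0.1537|00⟩ + 0.1537|01⟩ - 0.6902|10⟩ + 0.6902|11⟩

H on qubit 1 mixes each pair of kets that differ only in qubit 1: amplitudes (a, b) of (|…0…⟩, |…1…⟩) become ((a + b)/√2, (a − b)/√2). Kets absent from the input have amplitude 0.
(|00⟩, |01⟩): (a, b) = (0.2173, 0) → (0.1537, 0.1537)
(|10⟩, |11⟩): (a, b) = (0, -0.9761) → (-0.6902, 0.6902)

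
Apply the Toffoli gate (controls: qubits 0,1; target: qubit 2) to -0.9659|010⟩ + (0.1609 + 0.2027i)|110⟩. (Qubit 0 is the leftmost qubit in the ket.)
-0.9659|010⟩ + (0.1609 + 0.2027i)|111⟩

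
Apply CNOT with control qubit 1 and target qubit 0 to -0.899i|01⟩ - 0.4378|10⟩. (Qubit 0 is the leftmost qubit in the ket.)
-0.4378|10⟩ - 0.899i|11⟩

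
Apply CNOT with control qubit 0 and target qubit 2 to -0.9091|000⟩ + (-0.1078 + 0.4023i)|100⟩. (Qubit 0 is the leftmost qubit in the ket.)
-0.9091|000⟩ + (-0.1078 + 0.4023i)|101⟩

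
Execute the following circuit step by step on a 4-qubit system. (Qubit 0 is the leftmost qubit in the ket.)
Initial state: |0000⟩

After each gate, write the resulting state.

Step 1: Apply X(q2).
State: |0010⟩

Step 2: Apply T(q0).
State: |0010⟩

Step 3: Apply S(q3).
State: |0010⟩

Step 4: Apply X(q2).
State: |0000⟩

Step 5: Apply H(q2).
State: 1/√2|0000⟩ + 1/√2|0010⟩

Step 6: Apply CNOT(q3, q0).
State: 1/√2|0000⟩ + 1/√2|0010⟩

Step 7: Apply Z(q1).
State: 1/√2|0000⟩ + 1/√2|0010⟩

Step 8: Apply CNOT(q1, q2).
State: 1/√2|0000⟩ + 1/√2|0010⟩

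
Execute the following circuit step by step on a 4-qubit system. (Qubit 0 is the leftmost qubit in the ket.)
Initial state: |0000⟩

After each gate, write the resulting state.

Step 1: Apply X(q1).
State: |0100⟩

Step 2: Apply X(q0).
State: |1100⟩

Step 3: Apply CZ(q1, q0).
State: -|1100⟩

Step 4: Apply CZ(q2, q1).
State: -|1100⟩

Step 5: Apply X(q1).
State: -|1000⟩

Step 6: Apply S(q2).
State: -|1000⟩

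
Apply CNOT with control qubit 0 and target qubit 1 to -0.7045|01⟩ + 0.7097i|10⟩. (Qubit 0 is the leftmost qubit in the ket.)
-0.7045|01⟩ + 0.7097i|11⟩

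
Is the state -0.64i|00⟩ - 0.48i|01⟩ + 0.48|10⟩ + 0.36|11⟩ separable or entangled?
Separable

Writing the state as a|00⟩ + b|01⟩ + c|10⟩ + d|11⟩, it is a product state iff ad − bc = 0.
Here (a, b, c, d) = (-0.64i, -0.48i, 0.48, 0.36): ad − bc = (-0.64i)(0.36) − (-0.48i)(0.48) = 0, so the state is separable.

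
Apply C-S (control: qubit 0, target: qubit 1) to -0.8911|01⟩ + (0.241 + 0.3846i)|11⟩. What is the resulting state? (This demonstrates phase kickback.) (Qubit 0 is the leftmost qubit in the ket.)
-0.8911|01⟩ + (-0.3846 + 0.241i)|11⟩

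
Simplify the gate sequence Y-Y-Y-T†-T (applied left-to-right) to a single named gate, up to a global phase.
Y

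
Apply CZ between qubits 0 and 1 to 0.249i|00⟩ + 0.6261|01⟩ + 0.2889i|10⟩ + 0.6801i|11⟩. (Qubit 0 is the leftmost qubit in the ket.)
0.249i|00⟩ + 0.6261|01⟩ + 0.2889i|10⟩ - 0.6801i|11⟩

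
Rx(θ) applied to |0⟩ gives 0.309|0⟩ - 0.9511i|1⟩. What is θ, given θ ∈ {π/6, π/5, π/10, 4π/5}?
4π/5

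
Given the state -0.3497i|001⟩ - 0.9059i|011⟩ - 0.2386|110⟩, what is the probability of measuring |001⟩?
0.1223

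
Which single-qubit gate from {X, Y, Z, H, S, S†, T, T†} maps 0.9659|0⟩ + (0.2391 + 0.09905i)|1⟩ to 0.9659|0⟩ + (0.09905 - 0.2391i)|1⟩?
S†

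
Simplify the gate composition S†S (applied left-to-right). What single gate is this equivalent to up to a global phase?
I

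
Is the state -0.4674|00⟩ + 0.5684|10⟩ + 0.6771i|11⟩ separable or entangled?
Entangled

Writing the state as a|00⟩ + b|01⟩ + c|10⟩ + d|11⟩, it is a product state iff ad − bc = 0.
Here (a, b, c, d) = (-0.4674, 0, 0.5684, 0.6771i): ad − bc = (-0.4674)(0.6771i) − (0)(0.5684) = -0.3165i ≠ 0, so the state is entangled.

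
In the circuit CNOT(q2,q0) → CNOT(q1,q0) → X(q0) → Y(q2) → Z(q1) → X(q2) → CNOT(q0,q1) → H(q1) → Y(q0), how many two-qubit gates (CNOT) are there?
3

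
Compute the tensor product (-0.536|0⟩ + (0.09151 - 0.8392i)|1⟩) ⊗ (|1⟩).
-0.536|01⟩ + (0.09151 - 0.8392i)|11⟩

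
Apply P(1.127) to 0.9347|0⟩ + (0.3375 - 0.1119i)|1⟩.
0.9347|0⟩ + (0.246 + 0.2568i)|1⟩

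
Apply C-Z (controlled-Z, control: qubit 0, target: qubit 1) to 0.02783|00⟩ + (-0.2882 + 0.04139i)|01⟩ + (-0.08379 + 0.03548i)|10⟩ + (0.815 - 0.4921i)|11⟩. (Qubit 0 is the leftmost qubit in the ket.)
0.02783|00⟩ + (-0.2882 + 0.04139i)|01⟩ + (-0.08379 + 0.03548i)|10⟩ + (-0.815 + 0.4921i)|11⟩

C-Z leaves the control-|0⟩ kets |00⟩, |01⟩ unchanged and applies Z to qubit 1 on the control-|1⟩ pair (|10⟩, |11⟩).
Z = [[1, 0], [0, -1]].
With a = amp(|10⟩) = (-0.08379 + 0.03548i) and b = amp(|11⟩) = (0.815 - 0.4921i):
new amp(|10⟩) = (1)·a = (-0.08379 + 0.03548i)
new amp(|11⟩) = (-1)·b = (-0.815 + 0.4921i)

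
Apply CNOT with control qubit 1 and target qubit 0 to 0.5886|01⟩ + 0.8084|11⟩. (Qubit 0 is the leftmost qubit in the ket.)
0.8084|01⟩ + 0.5886|11⟩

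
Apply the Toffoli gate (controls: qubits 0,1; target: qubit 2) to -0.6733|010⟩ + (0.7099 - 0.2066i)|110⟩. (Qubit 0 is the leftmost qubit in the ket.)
-0.6733|010⟩ + (0.7099 - 0.2066i)|111⟩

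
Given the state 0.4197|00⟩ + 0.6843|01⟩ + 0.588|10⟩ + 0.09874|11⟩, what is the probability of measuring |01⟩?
0.4683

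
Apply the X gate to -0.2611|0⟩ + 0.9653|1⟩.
0.9653|0⟩ - 0.2611|1⟩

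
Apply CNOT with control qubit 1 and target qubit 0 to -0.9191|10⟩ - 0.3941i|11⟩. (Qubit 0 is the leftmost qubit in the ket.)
-0.3941i|01⟩ - 0.9191|10⟩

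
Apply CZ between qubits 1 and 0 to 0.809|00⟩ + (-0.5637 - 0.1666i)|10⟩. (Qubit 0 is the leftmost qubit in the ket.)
0.809|00⟩ + (-0.5637 - 0.1666i)|10⟩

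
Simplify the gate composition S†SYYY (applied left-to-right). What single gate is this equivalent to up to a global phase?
Y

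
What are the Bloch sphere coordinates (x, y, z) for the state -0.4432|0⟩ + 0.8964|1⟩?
(-0.7946, 0, -0.6071)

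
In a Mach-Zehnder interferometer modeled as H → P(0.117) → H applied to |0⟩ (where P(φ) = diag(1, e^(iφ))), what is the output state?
(0.9966 + 0.05837i)|0⟩ + (0.003418 - 0.05837i)|1⟩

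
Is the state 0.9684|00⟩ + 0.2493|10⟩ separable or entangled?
Separable

Writing the state as a|00⟩ + b|01⟩ + c|10⟩ + d|11⟩, it is a product state iff ad − bc = 0.
Here (a, b, c, d) = (0.9684, 0, 0.2493, 0): ad − bc = (0.9684)(0) − (0)(0.2493) = 0, so the state is separable.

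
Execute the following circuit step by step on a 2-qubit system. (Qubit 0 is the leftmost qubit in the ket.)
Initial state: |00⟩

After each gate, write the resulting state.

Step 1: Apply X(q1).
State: |01⟩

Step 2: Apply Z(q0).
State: |01⟩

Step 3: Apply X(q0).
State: |11⟩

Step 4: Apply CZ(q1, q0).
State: -|11⟩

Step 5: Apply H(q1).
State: -1/√2|10⟩ + 1/√2|11⟩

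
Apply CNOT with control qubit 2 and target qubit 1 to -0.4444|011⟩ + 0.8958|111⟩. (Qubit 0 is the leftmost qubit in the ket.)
-0.4444|001⟩ + 0.8958|101⟩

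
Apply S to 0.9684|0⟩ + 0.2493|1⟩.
0.9684|0⟩ + 0.2493i|1⟩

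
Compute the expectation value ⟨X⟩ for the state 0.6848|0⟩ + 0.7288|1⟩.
0.9982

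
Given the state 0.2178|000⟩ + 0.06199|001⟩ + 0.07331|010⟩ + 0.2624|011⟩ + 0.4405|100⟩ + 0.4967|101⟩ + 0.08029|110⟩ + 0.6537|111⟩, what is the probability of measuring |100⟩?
0.194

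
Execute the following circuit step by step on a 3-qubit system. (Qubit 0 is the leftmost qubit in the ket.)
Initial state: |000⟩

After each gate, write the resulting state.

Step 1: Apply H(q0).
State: 1/√2|000⟩ + 1/√2|100⟩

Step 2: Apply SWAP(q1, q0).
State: 1/√2|000⟩ + 1/√2|010⟩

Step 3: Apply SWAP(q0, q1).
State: 1/√2|000⟩ + 1/√2|100⟩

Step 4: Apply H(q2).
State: 1/2|000⟩ + 1/2|001⟩ + 1/2|100⟩ + 1/2|101⟩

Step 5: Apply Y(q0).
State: -(1/2)i|000⟩ - (1/2)i|001⟩ + (1/2)i|100⟩ + (1/2)i|101⟩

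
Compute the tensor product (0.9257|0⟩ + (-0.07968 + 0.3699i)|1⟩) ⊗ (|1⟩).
0.9257|01⟩ + (-0.07968 + 0.3699i)|11⟩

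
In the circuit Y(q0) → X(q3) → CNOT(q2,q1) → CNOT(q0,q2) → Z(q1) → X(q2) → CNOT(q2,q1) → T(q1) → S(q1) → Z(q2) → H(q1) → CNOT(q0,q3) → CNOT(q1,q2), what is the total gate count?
13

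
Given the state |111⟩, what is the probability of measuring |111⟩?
1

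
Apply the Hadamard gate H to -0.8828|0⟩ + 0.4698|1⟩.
-0.292|0⟩ - 0.9564|1⟩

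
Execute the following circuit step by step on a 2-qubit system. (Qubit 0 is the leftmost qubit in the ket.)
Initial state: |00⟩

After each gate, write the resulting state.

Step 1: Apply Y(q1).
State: i|01⟩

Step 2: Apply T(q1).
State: (-1/√2 + (1/√2)i)|01⟩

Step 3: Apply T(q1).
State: -|01⟩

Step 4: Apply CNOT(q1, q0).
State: -|11⟩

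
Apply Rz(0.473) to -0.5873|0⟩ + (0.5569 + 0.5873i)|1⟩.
(-0.571 + 0.1376i)|0⟩ + (0.4038 + 0.7014i)|1⟩

Rz(0.473) = [[e^(−iθ/2), 0], [0, e^(iθ/2)]] with e^(±iθ/2) = cos(θ/2) ± i·sin(θ/2); θ = 0.473, cos(θ/2) ≈ 0.972164, sin(θ/2) ≈ 0.234301.
With a = amp(|0⟩) = -0.5873 and b = amp(|1⟩) = (0.5569 + 0.5873i):
new amp(|0⟩) = (0.972164 - 0.234301i)·a = (-0.571 + 0.1376i)
new amp(|1⟩) = (0.972164 + 0.234301i)·b = (0.4038 + 0.7014i)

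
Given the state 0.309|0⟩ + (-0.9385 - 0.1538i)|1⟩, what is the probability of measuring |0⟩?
0.09548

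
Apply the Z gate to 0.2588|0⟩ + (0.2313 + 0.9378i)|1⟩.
0.2588|0⟩ + (-0.2313 - 0.9378i)|1⟩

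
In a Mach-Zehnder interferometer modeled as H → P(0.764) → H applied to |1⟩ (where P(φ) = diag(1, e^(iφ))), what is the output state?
(0.139 - 0.3459i)|0⟩ + (0.861 + 0.3459i)|1⟩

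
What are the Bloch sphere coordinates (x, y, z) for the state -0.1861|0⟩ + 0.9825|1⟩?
(-0.3657, 0, -0.9307)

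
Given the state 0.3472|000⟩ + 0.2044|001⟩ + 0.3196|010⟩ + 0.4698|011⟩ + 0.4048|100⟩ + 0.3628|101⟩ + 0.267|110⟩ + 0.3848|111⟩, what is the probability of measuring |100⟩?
0.1639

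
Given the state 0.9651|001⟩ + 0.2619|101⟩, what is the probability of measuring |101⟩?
0.06859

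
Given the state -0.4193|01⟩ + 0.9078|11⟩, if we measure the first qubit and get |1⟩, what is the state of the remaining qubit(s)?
|1⟩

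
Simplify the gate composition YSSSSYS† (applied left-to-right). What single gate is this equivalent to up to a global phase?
S†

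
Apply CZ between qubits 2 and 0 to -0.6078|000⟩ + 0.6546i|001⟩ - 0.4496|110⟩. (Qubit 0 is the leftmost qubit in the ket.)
-0.6078|000⟩ + 0.6546i|001⟩ - 0.4496|110⟩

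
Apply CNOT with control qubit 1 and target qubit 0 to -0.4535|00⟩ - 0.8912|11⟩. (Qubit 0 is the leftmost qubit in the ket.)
-0.4535|00⟩ - 0.8912|01⟩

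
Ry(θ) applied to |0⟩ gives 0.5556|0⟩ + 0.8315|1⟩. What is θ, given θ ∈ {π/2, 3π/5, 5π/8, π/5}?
5π/8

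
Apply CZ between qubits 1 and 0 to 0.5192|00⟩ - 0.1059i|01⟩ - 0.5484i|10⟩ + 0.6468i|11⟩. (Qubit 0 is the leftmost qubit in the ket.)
0.5192|00⟩ - 0.1059i|01⟩ - 0.5484i|10⟩ - 0.6468i|11⟩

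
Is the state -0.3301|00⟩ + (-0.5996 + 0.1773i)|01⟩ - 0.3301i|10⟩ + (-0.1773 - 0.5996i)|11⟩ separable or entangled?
Separable

Writing the state as a|00⟩ + b|01⟩ + c|10⟩ + d|11⟩, it is a product state iff ad − bc = 0.
Here (a, b, c, d) = (-0.3301, (-0.5996 + 0.1773i), -0.3301i, (-0.1773 - 0.5996i)): ad − bc = (-0.3301)(-0.1773 - 0.5996i) − (-0.5996 + 0.1773i)(-0.3301i) = 0, so the state is separable.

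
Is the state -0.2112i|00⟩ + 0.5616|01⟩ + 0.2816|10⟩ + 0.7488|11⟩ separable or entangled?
Entangled

Writing the state as a|00⟩ + b|01⟩ + c|10⟩ + d|11⟩, it is a product state iff ad − bc = 0.
Here (a, b, c, d) = (-0.2112i, 0.5616, 0.2816, 0.7488): ad − bc = (-0.2112i)(0.7488) − (0.5616)(0.2816) = (-0.1581 - 0.1581i) ≠ 0, so the state is entangled.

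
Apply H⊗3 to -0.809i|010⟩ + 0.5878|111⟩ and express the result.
(0.2078 - 0.286i)|000⟩ + (-0.2078 - 0.286i)|001⟩ + (-0.2078 + 0.286i)|010⟩ + (0.2078 + 0.286i)|011⟩ + (-0.2078 - 0.286i)|100⟩ + (0.2078 - 0.286i)|101⟩ + (0.2078 + 0.286i)|110⟩ + (-0.2078 + 0.286i)|111⟩

H⊗3 gives amp(|y⟩) = (1/2√2) Σ_x (−1)^(x·y) amp(|x⟩), where x·y is the number of positions in which both x and y have a 1.
|000⟩: (-0.809i + 0.5878)/(2√2) = (0.2078 - 0.286i)
|001⟩: (-0.809i - 0.5878)/(2√2) = (-0.2078 - 0.286i)
|010⟩: (0.809i - 0.5878)/(2√2) = (-0.2078 + 0.286i)
|011⟩: (0.809i + 0.5878)/(2√2) = (0.2078 + 0.286i)
|100⟩: (-0.809i - 0.5878)/(2√2) = (-0.2078 - 0.286i)
|101⟩: (-0.809i + 0.5878)/(2√2) = (0.2078 - 0.286i)
|110⟩: (0.809i + 0.5878)/(2√2) = (0.2078 + 0.286i)
|111⟩: (0.809i - 0.5878)/(2√2) = (-0.2078 + 0.286i)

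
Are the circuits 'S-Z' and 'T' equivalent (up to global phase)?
No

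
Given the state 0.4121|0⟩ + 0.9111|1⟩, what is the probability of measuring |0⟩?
0.1698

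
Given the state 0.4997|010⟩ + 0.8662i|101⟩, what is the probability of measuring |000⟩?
0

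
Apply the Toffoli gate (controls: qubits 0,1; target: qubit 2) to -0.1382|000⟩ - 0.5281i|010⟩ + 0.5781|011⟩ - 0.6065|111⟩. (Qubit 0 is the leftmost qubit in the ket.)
-0.1382|000⟩ - 0.5281i|010⟩ + 0.5781|011⟩ - 0.6065|110⟩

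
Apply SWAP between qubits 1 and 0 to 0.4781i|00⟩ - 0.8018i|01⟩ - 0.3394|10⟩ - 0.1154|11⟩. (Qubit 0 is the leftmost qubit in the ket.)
0.4781i|00⟩ - 0.3394|01⟩ - 0.8018i|10⟩ - 0.1154|11⟩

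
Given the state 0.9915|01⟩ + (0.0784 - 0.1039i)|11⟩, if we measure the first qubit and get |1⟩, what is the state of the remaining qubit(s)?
(0.6023 - 0.7982i)|1⟩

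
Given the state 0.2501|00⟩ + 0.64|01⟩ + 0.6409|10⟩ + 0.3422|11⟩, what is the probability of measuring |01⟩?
0.4096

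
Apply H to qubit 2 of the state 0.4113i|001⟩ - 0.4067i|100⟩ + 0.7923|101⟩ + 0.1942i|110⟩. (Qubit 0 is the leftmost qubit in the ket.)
0.2908i|000⟩ - 0.2908i|001⟩ + (0.5602 - 0.2876i)|100⟩ + (-0.5602 - 0.2876i)|101⟩ + 0.1373i|110⟩ + 0.1373i|111⟩

H on qubit 2 mixes each pair of kets that differ only in qubit 2: amplitudes (a, b) of (|…0…⟩, |…1…⟩) become ((a + b)/√2, (a − b)/√2). Kets absent from the input have amplitude 0.
(|000⟩, |001⟩): (a, b) = (0, 0.4113i) → (0.2908i, -0.2908i)
(|100⟩, |101⟩): (a, b) = (-0.4067i, 0.7923) → ((0.5602 - 0.2876i), (-0.5602 - 0.2876i))
(|110⟩, |111⟩): (a, b) = (0.1942i, 0) → (0.1373i, 0.1373i)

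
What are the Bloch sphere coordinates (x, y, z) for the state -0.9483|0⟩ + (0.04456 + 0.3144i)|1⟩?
(-0.08451, -0.5963, 0.7984)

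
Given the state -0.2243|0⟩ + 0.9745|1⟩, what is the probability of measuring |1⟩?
0.9497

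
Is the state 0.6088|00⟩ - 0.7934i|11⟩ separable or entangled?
Entangled

Writing the state as a|00⟩ + b|01⟩ + c|10⟩ + d|11⟩, it is a product state iff ad − bc = 0.
Here (a, b, c, d) = (0.6088, 0, 0, -0.7934i): ad − bc = (0.6088)(-0.7934i) − (0)(0) = -0.483i ≠ 0, so the state is entangled.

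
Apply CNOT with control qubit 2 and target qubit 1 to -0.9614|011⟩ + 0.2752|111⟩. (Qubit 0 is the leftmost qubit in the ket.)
-0.9614|001⟩ + 0.2752|101⟩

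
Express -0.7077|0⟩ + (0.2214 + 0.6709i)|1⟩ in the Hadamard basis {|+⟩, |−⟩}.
(-0.3439 + 0.4744i)|+⟩ + (-0.657 - 0.4744i)|−⟩

With |ψ⟩ = α|0⟩ + β|1⟩, the Hadamard-basis coefficients are ⟨+|ψ⟩ = (α + β)/√2 and ⟨−|ψ⟩ = (α − β)/√2.
Here α = -0.7077, β = (0.2214 + 0.6709i): (α + β)/√2 = (-0.3439 + 0.4744i), (α − β)/√2 = (-0.657 - 0.4744i).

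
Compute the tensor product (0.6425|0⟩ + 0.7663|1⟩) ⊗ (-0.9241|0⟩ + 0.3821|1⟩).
-0.5937|00⟩ + 0.2455|01⟩ - 0.7081|10⟩ + 0.2928|11⟩

amp(|b₁b₂…⟩) = product of the factor amplitudes for bits b₁, b₂, …; only kets whose every factor amplitude is nonzero survive.
|00⟩: (0.6425)(-0.9241) = -0.5937
|01⟩: (0.6425)(0.3821) = 0.2455
|10⟩: (0.7663)(-0.9241) = -0.7081
|11⟩: (0.7663)(0.3821) = 0.2928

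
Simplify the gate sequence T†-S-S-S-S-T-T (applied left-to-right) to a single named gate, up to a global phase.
T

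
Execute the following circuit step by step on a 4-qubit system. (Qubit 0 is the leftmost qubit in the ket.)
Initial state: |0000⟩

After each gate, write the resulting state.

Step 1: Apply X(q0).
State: |1000⟩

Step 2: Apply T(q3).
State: |1000⟩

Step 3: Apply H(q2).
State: 1/√2|1000⟩ + 1/√2|1010⟩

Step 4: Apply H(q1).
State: 1/2|1000⟩ + 1/2|1010⟩ + 1/2|1100⟩ + 1/2|1110⟩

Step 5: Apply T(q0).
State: (1/√8 + (1/√8)i)|1000⟩ + (1/√8 + (1/√8)i)|1010⟩ + (1/√8 + (1/√8)i)|1100⟩ + (1/√8 + (1/√8)i)|1110⟩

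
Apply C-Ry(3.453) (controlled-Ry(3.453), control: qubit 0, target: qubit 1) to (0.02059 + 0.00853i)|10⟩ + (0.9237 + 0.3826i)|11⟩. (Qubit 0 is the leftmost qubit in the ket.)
(-0.9157 - 0.3793i)|10⟩ + (-0.1229 - 0.0509i)|11⟩

C-Ry(3.453) leaves the control-|0⟩ kets |00⟩, |01⟩ unchanged and applies Ry(3.453) to qubit 1 on the control-|1⟩ pair (|10⟩, |11⟩).
Ry(3.453) = [[cos(θ/2), −sin(θ/2)], [sin(θ/2), cos(θ/2)]]; θ = 3.453, cos(θ/2) ≈ -0.155075, sin(θ/2) ≈ 0.987903.
With a = amp(|10⟩) = (0.02059 + 0.00853i) and b = amp(|11⟩) = (0.9237 + 0.3826i):
new amp(|10⟩) = (-0.155075)·a + (-0.987903)·b = (-0.9157 - 0.3793i)
new amp(|11⟩) = (0.987903)·a + (-0.155075)·b = (-0.1229 - 0.0509i)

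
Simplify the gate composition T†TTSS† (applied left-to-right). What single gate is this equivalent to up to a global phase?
T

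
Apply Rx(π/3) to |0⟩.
0.866|0⟩ - (1/2)i|1⟩

Rx(π/3) = [[cos(θ/2), −i·sin(θ/2)], [−i·sin(θ/2), cos(θ/2)]]; θ = π/3, cos(θ/2) ≈ 0.866025, sin(θ/2) ≈ 0.5.
With a = amp(|0⟩) = 1 and b = amp(|1⟩) = 0:
new amp(|0⟩) = (0.866025)·a + (-0.5i)·b = 0.866
new amp(|1⟩) = (-0.5i)·a + (0.866025)·b = -(1/2)i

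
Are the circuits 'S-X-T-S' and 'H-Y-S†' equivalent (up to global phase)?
No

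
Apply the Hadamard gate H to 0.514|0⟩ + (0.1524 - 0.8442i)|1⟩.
(0.4712 - 0.5969i)|0⟩ + (0.2557 + 0.5969i)|1⟩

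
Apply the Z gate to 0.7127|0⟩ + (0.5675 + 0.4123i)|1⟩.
0.7127|0⟩ + (-0.5675 - 0.4123i)|1⟩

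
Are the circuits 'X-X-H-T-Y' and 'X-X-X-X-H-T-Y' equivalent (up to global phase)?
Yes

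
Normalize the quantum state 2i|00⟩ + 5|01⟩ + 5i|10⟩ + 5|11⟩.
0.225i|00⟩ + 0.5625|01⟩ + 0.5625i|10⟩ + 0.5625|11⟩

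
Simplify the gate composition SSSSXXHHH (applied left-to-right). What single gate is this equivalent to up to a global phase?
H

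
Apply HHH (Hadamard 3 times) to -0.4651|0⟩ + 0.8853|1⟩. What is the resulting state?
0.2971|0⟩ - 0.9549|1⟩

H² = I, so H^3 = H: a single Hadamard. With (a, b) = (-0.4651, 0.8853), H gives ((a + b)/√2, (a − b)/√2) = (0.2971, -0.9549).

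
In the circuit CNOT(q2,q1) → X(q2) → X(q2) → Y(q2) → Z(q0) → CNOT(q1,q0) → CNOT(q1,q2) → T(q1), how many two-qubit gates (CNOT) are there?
3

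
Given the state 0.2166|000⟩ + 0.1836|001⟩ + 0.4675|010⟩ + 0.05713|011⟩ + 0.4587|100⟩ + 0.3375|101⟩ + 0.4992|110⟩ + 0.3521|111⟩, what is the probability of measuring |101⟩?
0.1139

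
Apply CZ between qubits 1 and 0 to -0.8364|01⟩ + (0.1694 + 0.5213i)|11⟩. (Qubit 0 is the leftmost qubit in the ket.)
-0.8364|01⟩ + (-0.1694 - 0.5213i)|11⟩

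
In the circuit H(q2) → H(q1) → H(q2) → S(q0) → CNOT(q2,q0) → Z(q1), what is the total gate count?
6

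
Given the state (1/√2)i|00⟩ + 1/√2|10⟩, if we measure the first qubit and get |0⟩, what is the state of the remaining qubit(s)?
i|0⟩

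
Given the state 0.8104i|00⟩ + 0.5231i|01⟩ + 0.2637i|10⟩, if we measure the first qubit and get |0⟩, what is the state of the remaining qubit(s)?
0.8402i|0⟩ + 0.5423i|1⟩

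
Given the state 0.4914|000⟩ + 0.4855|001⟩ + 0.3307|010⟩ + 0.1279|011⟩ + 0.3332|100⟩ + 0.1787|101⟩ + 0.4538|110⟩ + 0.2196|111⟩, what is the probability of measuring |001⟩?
0.2357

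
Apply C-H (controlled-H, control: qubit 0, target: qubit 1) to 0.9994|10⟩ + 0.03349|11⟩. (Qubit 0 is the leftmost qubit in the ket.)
0.7304|10⟩ + 0.683|11⟩

C-H leaves the control-|0⟩ kets |00⟩, |01⟩ unchanged and applies H to qubit 1 on the control-|1⟩ pair (|10⟩, |11⟩).
H = [[1/√2, 1/√2], [1/√2, -1/√2]].
With a = amp(|10⟩) = 0.9994 and b = amp(|11⟩) = 0.03349:
new amp(|10⟩) = (1/√2)·a + (1/√2)·b = 0.7304
new amp(|11⟩) = (1/√2)·a + (-1/√2)·b = 0.683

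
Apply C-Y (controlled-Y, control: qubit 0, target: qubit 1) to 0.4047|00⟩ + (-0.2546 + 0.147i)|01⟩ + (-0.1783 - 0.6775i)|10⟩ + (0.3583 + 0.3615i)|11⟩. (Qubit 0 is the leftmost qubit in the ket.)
0.4047|00⟩ + (-0.2546 + 0.147i)|01⟩ + (0.3615 - 0.3583i)|10⟩ + (0.6775 - 0.1783i)|11⟩

C-Y leaves the control-|0⟩ kets |00⟩, |01⟩ unchanged and applies Y to qubit 1 on the control-|1⟩ pair (|10⟩, |11⟩).
Y = [[0, -i], [i, 0]].
With a = amp(|10⟩) = (-0.1783 - 0.6775i) and b = amp(|11⟩) = (0.3583 + 0.3615i):
new amp(|10⟩) = (-i)·b = (0.3615 - 0.3583i)
new amp(|11⟩) = (i)·a = (0.6775 - 0.1783i)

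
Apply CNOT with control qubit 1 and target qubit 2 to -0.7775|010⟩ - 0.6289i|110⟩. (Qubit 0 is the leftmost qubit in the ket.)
-0.7775|011⟩ - 0.6289i|111⟩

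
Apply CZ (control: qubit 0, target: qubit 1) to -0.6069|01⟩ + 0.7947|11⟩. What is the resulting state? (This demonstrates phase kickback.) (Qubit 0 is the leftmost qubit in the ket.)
-0.6069|01⟩ - 0.7947|11⟩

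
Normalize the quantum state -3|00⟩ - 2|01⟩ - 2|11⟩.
-0.7276|00⟩ - 0.4851|01⟩ - 0.4851|11⟩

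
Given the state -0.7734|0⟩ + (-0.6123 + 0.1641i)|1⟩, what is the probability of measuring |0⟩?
0.5981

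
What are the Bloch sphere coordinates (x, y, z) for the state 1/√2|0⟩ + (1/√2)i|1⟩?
(0, 1, 0)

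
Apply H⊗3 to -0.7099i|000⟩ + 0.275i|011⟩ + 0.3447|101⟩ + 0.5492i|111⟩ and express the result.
(0.1219 + 0.04041i)|000⟩ + (-0.1219 - 0.5424i)|001⟩ + (0.1219 - 0.5424i)|010⟩ + (-0.1219 + 0.04041i)|011⟩ + (-0.1219 - 0.3479i)|100⟩ + (0.1219 - 0.154i)|101⟩ + (-0.1219 - 0.154i)|110⟩ + (0.1219 - 0.3479i)|111⟩

H⊗3 gives amp(|y⟩) = (1/2√2) Σ_x (−1)^(x·y) amp(|x⟩), where x·y is the number of positions in which both x and y have a 1.
|000⟩: (-0.7099i + 0.275i + 0.3447 + 0.5492i)/(2√2) = (0.1219 + 0.04041i)
|001⟩: (-0.7099i - 0.275i - 0.3447 - 0.5492i)/(2√2) = (-0.1219 - 0.5424i)
|010⟩: (-0.7099i - 0.275i + 0.3447 - 0.5492i)/(2√2) = (0.1219 - 0.5424i)
|011⟩: (-0.7099i + 0.275i - 0.3447 + 0.5492i)/(2√2) = (-0.1219 + 0.04041i)
|100⟩: (-0.7099i + 0.275i - 0.3447 - 0.5492i)/(2√2) = (-0.1219 - 0.3479i)
|101⟩: (-0.7099i - 0.275i + 0.3447 + 0.5492i)/(2√2) = (0.1219 - 0.154i)
|110⟩: (-0.7099i - 0.275i - 0.3447 + 0.5492i)/(2√2) = (-0.1219 - 0.154i)
|111⟩: (-0.7099i + 0.275i + 0.3447 - 0.5492i)/(2√2) = (0.1219 - 0.3479i)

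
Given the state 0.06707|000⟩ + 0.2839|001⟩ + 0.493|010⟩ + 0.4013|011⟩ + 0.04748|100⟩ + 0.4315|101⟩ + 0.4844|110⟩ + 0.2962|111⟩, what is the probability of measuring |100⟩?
0.002254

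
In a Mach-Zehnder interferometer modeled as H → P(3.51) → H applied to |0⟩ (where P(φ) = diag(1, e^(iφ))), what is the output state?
(0.03355 - 0.1801i)|0⟩ + (0.9665 + 0.1801i)|1⟩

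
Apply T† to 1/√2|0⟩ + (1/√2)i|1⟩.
1/√2|0⟩ + (1/2 + (1/2)i)|1⟩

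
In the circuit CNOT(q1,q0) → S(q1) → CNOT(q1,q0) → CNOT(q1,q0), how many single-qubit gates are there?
1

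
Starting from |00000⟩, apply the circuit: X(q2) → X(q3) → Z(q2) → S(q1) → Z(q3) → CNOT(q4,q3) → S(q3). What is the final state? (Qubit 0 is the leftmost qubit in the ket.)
i|00110⟩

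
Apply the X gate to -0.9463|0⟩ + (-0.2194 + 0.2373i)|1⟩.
(-0.2194 + 0.2373i)|0⟩ - 0.9463|1⟩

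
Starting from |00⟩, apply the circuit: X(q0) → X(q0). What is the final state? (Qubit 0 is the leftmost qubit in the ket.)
|00⟩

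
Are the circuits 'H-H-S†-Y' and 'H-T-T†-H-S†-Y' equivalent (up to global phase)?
Yes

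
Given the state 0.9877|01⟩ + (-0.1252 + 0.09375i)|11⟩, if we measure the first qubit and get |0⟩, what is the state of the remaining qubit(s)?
|1⟩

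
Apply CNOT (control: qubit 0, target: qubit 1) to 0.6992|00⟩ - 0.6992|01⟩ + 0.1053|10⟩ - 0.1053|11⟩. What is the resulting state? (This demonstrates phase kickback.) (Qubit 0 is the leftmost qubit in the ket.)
0.6992|00⟩ - 0.6992|01⟩ - 0.1053|10⟩ + 0.1053|11⟩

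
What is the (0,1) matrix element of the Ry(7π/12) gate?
-0.7934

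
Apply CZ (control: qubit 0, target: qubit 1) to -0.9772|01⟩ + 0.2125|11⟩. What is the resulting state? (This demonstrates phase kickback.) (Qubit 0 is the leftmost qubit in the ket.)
-0.9772|01⟩ - 0.2125|11⟩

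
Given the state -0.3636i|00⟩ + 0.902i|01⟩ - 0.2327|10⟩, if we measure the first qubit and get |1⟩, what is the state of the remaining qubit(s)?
-|0⟩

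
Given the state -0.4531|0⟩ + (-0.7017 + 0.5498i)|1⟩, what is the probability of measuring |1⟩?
0.7947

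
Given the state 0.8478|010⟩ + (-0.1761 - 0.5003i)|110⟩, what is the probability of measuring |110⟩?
0.2813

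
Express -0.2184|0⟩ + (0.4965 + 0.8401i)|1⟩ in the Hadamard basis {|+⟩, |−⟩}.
(0.1966 + 0.594i)|+⟩ + (-0.5055 - 0.594i)|−⟩

With |ψ⟩ = α|0⟩ + β|1⟩, the Hadamard-basis coefficients are ⟨+|ψ⟩ = (α + β)/√2 and ⟨−|ψ⟩ = (α − β)/√2.
Here α = -0.2184, β = (0.4965 + 0.8401i): (α + β)/√2 = (0.1966 + 0.594i), (α − β)/√2 = (-0.5055 - 0.594i).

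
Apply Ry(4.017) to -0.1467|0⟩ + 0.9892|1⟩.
-0.8338|0⟩ - 0.5522|1⟩

Ry(4.017) = [[cos(θ/2), −sin(θ/2)], [sin(θ/2), cos(θ/2)]]; θ = 4.017, cos(θ/2) ≈ -0.423861, sin(θ/2) ≈ 0.905727.
With a = amp(|0⟩) = -0.1467 and b = amp(|1⟩) = 0.9892:
new amp(|0⟩) = (-0.423861)·a + (-0.905727)·b = -0.8338
new amp(|1⟩) = (0.905727)·a + (-0.423861)·b = -0.5522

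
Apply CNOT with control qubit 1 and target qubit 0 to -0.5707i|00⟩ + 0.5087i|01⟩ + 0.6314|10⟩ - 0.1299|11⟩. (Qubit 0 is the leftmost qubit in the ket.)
-0.5707i|00⟩ - 0.1299|01⟩ + 0.6314|10⟩ + 0.5087i|11⟩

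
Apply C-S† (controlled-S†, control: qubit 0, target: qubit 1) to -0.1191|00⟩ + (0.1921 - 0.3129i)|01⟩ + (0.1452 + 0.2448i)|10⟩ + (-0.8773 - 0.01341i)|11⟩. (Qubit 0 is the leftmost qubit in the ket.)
-0.1191|00⟩ + (0.1921 - 0.3129i)|01⟩ + (0.1452 + 0.2448i)|10⟩ + (-0.01341 + 0.8773i)|11⟩

C-S† leaves the control-|0⟩ kets |00⟩, |01⟩ unchanged and applies S† to qubit 1 on the control-|1⟩ pair (|10⟩, |11⟩).
S† = [[1, 0], [0, -i]].
With a = amp(|10⟩) = (0.1452 + 0.2448i) and b = amp(|11⟩) = (-0.8773 - 0.01341i):
new amp(|10⟩) = (1)·a = (0.1452 + 0.2448i)
new amp(|11⟩) = (-i)·b = (-0.01341 + 0.8773i)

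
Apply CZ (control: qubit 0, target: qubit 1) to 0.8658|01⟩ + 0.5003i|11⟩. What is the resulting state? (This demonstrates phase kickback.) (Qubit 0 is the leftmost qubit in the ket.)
0.8658|01⟩ - 0.5003i|11⟩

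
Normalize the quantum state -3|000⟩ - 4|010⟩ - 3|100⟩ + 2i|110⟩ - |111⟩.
-0.4804|000⟩ - 0.6405|010⟩ - 0.4804|100⟩ + 0.3203i|110⟩ - 0.1601|111⟩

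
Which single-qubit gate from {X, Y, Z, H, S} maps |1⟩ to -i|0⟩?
Y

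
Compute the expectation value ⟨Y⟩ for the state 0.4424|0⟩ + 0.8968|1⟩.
0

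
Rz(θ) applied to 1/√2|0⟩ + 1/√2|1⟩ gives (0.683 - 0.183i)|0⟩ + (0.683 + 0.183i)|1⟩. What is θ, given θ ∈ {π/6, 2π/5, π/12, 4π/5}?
π/6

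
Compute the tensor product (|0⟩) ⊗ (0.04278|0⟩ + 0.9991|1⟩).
0.04278|00⟩ + 0.9991|01⟩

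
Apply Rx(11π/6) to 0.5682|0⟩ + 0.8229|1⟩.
(-0.5488 - 0.213i)|0⟩ + (-0.7949 - 0.1471i)|1⟩

Rx(11π/6) = [[cos(θ/2), −i·sin(θ/2)], [−i·sin(θ/2), cos(θ/2)]]; θ = 11π/6, cos(θ/2) ≈ -0.965926, sin(θ/2) ≈ 0.258819.
With a = amp(|0⟩) = 0.5682 and b = amp(|1⟩) = 0.8229:
new amp(|0⟩) = (-0.965926)·a + (-0.258819i)·b = (-0.5488 - 0.213i)
new amp(|1⟩) = (-0.258819i)·a + (-0.965926)·b = (-0.7949 - 0.1471i)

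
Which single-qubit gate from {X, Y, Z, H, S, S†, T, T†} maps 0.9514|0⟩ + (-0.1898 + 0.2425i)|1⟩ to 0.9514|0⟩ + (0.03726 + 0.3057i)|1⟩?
T†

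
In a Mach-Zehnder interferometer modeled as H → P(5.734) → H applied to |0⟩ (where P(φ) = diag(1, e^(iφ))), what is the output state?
(0.9265 - 0.261i)|0⟩ + (0.07352 + 0.261i)|1⟩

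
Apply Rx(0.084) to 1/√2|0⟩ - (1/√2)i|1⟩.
0.6768|0⟩ - 0.7362i|1⟩

Rx(0.084) = [[cos(θ/2), −i·sin(θ/2)], [−i·sin(θ/2), cos(θ/2)]]; θ = 0.084, cos(θ/2) ≈ 0.999118, sin(θ/2) ≈ 0.0419877.
With a = amp(|0⟩) = 1/√2 and b = amp(|1⟩) = -(1/√2)i:
new amp(|0⟩) = (0.999118)·a + (-0.0419877i)·b = 0.6768
new amp(|1⟩) = (-0.0419877i)·a + (0.999118)·b = -0.7362i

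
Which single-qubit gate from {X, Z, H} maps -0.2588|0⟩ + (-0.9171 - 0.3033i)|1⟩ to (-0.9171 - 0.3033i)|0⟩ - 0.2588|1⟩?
X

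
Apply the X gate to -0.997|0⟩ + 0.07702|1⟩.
0.07702|0⟩ - 0.997|1⟩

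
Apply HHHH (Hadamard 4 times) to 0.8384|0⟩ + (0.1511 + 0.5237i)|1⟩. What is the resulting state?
0.8384|0⟩ + (0.1511 + 0.5237i)|1⟩

H² = I, so an even number of Hadamards cancels: H^4 = I and the state is unchanged.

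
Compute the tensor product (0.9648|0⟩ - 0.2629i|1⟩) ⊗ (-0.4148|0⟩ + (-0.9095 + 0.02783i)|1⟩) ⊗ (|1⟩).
-0.4002|001⟩ + (-0.8775 + 0.02685i)|011⟩ + 0.1091i|101⟩ + (0.007317 + 0.2391i)|111⟩

amp(|b₁b₂…⟩) = product of the factor amplitudes for bits b₁, b₂, …; only kets whose every factor amplitude is nonzero survive.
|001⟩: (0.9648)(-0.4148)(1) = -0.4002
|011⟩: (0.9648)(-0.9095 + 0.02783i)(1) = (-0.8775 + 0.02685i)
|101⟩: (-0.2629i)(-0.4148)(1) = 0.1091i
|111⟩: (-0.2629i)(-0.9095 + 0.02783i)(1) = (0.007317 + 0.2391i)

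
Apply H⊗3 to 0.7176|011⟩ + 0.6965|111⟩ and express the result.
0.5|000⟩ - 0.5|001⟩ - 0.5|010⟩ + 0.5|011⟩ + 0.00746|100⟩ - 0.00746|101⟩ - 0.00746|110⟩ + 0.00746|111⟩

H⊗3 gives amp(|y⟩) = (1/2√2) Σ_x (−1)^(x·y) amp(|x⟩), where x·y is the number of positions in which both x and y have a 1.
|000⟩: (0.7176 + 0.6965)/(2√2) = 0.5
|001⟩: (-0.7176 - 0.6965)/(2√2) = -0.5
|010⟩: (-0.7176 - 0.6965)/(2√2) = -0.5
|011⟩: (0.7176 + 0.6965)/(2√2) = 0.5
|100⟩: (0.7176 - 0.6965)/(2√2) = 0.00746
|101⟩: (-0.7176 + 0.6965)/(2√2) = -0.00746
|110⟩: (-0.7176 + 0.6965)/(2√2) = -0.00746
|111⟩: (0.7176 - 0.6965)/(2√2) = 0.00746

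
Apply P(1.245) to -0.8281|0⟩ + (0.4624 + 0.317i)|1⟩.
-0.8281|0⟩ + (-0.1523 + 0.5395i)|1⟩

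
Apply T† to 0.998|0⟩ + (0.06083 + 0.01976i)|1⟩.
0.998|0⟩ + (0.05699 - 0.02904i)|1⟩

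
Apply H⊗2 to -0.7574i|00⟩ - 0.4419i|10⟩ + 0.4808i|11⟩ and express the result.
-0.3593i|00⟩ - 0.8401i|01⟩ - 0.3982i|10⟩ + 0.08265i|11⟩

H⊗2 gives amp(|y⟩) = (1/2) Σ_x (−1)^(x·y) amp(|x⟩), where x·y is the number of positions in which both x and y have a 1.
|00⟩: (-0.7574i - 0.4419i + 0.4808i)/2 = -0.3593i
|01⟩: (-0.7574i - 0.4419i - 0.4808i)/2 = -0.8401i
|10⟩: (-0.7574i + 0.4419i - 0.4808i)/2 = -0.3982i
|11⟩: (-0.7574i + 0.4419i + 0.4808i)/2 = 0.08265i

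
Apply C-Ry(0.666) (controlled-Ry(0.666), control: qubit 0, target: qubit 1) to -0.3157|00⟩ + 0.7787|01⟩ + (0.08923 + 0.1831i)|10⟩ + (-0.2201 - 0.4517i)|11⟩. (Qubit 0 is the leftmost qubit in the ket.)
-0.3157|00⟩ + 0.7787|01⟩ + (0.1563 + 0.3207i)|10⟩ + (-0.1788 - 0.367i)|11⟩

C-Ry(0.666) leaves the control-|0⟩ kets |00⟩, |01⟩ unchanged and applies Ry(0.666) to qubit 1 on the control-|1⟩ pair (|10⟩, |11⟩).
Ry(0.666) = [[cos(θ/2), −sin(θ/2)], [sin(θ/2), cos(θ/2)]]; θ = 0.666, cos(θ/2) ≈ 0.945066, sin(θ/2) ≈ 0.32688.
With a = amp(|10⟩) = (0.08923 + 0.1831i) and b = amp(|11⟩) = (-0.2201 - 0.4517i):
new amp(|10⟩) = (0.945066)·a + (-0.32688)·b = (0.1563 + 0.3207i)
new amp(|11⟩) = (0.32688)·a + (0.945066)·b = (-0.1788 - 0.367i)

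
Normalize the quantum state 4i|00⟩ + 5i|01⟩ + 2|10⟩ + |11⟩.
0.5898i|00⟩ + 0.7372i|01⟩ + 0.2949|10⟩ + 0.1474|11⟩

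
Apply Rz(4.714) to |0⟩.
(-0.7077 - 0.7065i)|0⟩

Rz(4.714) = [[e^(−iθ/2), 0], [0, e^(iθ/2)]] with e^(±iθ/2) = cos(θ/2) ± i·sin(θ/2); θ = 4.714, cos(θ/2) ≈ -0.707676, sin(θ/2) ≈ 0.706537.
With a = amp(|0⟩) = 1 and b = amp(|1⟩) = 0:
new amp(|0⟩) = (-0.707676 - 0.706537i)·a = (-0.7077 - 0.7065i)
new amp(|1⟩) = (-0.707676 + 0.706537i)·b = 0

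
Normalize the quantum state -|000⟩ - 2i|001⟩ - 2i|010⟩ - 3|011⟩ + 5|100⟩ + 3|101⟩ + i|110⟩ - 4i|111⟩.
-0.1204|000⟩ - 0.2408i|001⟩ - 0.2408i|010⟩ - 0.3612|011⟩ + 0.6019|100⟩ + 0.3612|101⟩ + 0.1204i|110⟩ - 0.4815i|111⟩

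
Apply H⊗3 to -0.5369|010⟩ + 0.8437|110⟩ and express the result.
0.1085|000⟩ + 0.1085|001⟩ - 0.1085|010⟩ - 0.1085|011⟩ - 0.4881|100⟩ - 0.4881|101⟩ + 0.4881|110⟩ + 0.4881|111⟩

H⊗3 gives amp(|y⟩) = (1/2√2) Σ_x (−1)^(x·y) amp(|x⟩), where x·y is the number of positions in which both x and y have a 1.
|000⟩: (-0.5369 + 0.8437)/(2√2) = 0.1085
|001⟩: (-0.5369 + 0.8437)/(2√2) = 0.1085
|010⟩: (0.5369 - 0.8437)/(2√2) = -0.1085
|011⟩: (0.5369 - 0.8437)/(2√2) = -0.1085
|100⟩: (-0.5369 - 0.8437)/(2√2) = -0.4881
|101⟩: (-0.5369 - 0.8437)/(2√2) = -0.4881
|110⟩: (0.5369 + 0.8437)/(2√2) = 0.4881
|111⟩: (0.5369 + 0.8437)/(2√2) = 0.4881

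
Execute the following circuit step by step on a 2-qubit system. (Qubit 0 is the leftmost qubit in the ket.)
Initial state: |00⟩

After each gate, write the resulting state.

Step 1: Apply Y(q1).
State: i|01⟩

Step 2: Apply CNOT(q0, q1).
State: i|01⟩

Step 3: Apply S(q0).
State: i|01⟩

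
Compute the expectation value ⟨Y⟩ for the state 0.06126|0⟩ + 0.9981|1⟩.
0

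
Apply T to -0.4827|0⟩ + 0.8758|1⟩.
-0.4827|0⟩ + (0.6193 + 0.6193i)|1⟩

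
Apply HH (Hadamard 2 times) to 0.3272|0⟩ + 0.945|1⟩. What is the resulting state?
0.3272|0⟩ + 0.945|1⟩

H² = I, so an even number of Hadamards cancels: H^2 = I and the state is unchanged.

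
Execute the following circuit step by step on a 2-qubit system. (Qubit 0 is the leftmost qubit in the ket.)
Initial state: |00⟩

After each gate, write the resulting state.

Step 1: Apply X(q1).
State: |01⟩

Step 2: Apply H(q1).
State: 1/√2|00⟩ - 1/√2|01⟩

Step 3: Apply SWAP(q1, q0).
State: 1/√2|00⟩ - 1/√2|10⟩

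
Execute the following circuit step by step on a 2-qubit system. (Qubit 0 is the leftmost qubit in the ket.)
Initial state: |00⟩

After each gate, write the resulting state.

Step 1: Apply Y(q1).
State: i|01⟩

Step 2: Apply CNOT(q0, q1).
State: i|01⟩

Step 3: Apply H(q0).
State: (1/√2)i|01⟩ + (1/√2)i|11⟩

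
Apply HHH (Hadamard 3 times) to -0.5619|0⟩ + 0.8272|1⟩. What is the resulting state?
0.1876|0⟩ - 0.9822|1⟩

H² = I, so H^3 = H: a single Hadamard. With (a, b) = (-0.5619, 0.8272), H gives ((a + b)/√2, (a − b)/√2) = (0.1876, -0.9822).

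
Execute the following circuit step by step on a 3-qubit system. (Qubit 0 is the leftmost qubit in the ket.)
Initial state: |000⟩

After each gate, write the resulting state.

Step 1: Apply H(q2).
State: 1/√2|000⟩ + 1/√2|001⟩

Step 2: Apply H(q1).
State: 1/2|000⟩ + 1/2|001⟩ + 1/2|010⟩ + 1/2|011⟩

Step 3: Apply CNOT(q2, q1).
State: 1/2|000⟩ + 1/2|001⟩ + 1/2|010⟩ + 1/2|011⟩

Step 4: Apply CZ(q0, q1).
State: 1/2|000⟩ + 1/2|001⟩ + 1/2|010⟩ + 1/2|011⟩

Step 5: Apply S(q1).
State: 1/2|000⟩ + 1/2|001⟩ + (1/2)i|010⟩ + (1/2)i|011⟩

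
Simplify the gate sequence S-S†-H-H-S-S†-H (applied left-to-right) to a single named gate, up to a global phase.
H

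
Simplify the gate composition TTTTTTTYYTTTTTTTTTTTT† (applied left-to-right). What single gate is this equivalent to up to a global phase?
T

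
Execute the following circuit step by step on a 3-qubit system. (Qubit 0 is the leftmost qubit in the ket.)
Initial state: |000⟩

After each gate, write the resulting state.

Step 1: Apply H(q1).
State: 1/√2|000⟩ + 1/√2|010⟩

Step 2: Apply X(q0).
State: 1/√2|100⟩ + 1/√2|110⟩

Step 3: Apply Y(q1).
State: -(1/√2)i|100⟩ + (1/√2)i|110⟩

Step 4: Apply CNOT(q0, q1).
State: (1/√2)i|100⟩ - (1/√2)i|110⟩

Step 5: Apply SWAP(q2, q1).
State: (1/√2)i|100⟩ - (1/√2)i|101⟩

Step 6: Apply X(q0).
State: (1/√2)i|000⟩ - (1/√2)i|001⟩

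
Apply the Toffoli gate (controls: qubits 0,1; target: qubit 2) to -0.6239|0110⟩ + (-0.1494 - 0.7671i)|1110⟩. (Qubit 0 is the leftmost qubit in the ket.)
-0.6239|0110⟩ + (-0.1494 - 0.7671i)|1100⟩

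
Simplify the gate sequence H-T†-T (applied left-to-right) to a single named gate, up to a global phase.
H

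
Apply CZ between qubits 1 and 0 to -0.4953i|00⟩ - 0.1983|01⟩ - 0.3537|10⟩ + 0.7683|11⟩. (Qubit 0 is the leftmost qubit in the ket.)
-0.4953i|00⟩ - 0.1983|01⟩ - 0.3537|10⟩ - 0.7683|11⟩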